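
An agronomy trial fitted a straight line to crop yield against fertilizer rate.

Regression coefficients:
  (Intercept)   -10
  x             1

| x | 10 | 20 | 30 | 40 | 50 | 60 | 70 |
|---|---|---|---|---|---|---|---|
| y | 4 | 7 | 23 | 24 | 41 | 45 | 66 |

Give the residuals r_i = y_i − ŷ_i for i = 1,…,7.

4, -3, 3, -6, 1, -5, 6

x=10: ŷ = -10 + 10 = 0; r = 4 − 0 = 4
x=20: ŷ = -10 + 20 = 10; r = 7 − 10 = -3
x=30: ŷ = -10 + 30 = 20; r = 23 − 20 = 3
x=40: ŷ = -10 + 40 = 30; r = 24 − 30 = -6
x=50: ŷ = -10 + 50 = 40; r = 41 − 40 = 1
x=60: ŷ = -10 + 60 = 50; r = 45 − 50 = -5
x=70: ŷ = -10 + 70 = 60; r = 66 − 60 = 6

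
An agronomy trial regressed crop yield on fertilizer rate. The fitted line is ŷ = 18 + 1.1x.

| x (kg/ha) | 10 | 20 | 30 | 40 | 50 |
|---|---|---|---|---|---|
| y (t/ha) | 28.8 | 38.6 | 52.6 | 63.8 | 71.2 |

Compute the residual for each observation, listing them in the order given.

x=10: ŷ = 18 + 1.1·10 = 29; r = 28.8 − 29 = -0.2
x=20: ŷ = 18 + 1.1·20 = 40; r = 38.6 − 40 = -1.4
x=30: ŷ = 18 + 1.1·30 = 51; r = 52.6 − 51 = 1.6
x=40: ŷ = 18 + 1.1·40 = 62; r = 63.8 − 62 = 1.8
x=50: ŷ = 18 + 1.1·50 = 73; r = 71.2 − 73 = -1.8

-0.2, -1.4, 1.6, 1.8, -1.8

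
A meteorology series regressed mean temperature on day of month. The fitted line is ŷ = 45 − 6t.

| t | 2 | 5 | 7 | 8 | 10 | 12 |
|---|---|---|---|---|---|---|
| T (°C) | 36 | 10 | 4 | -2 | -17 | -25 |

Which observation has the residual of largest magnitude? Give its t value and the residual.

t=2: ŷ = 45 − 6·2 = 33; r = 36 − 33 = 3
t=5: ŷ = 45 − 6·5 = 15; r = 10 − 15 = -5
t=7: ŷ = 45 − 6·7 = 3; r = 4 − 3 = 1
t=8: ŷ = 45 − 6·8 = -3; r = -2 − (-3) = 1
t=10: ŷ = 45 − 6·10 = -15; r = -17 − (-15) = -2
t=12: ŷ = 45 − 6·12 = -27; r = -25 − (-27) = 2
Largest |r| is 5 at t = 5, residual -5.

t = 5, r = -5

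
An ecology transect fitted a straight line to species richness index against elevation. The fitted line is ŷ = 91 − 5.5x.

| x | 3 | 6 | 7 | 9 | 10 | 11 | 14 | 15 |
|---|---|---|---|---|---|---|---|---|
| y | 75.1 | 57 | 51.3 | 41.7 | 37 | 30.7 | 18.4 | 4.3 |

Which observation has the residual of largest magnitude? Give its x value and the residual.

x = 14, e = 4.4

x=3: ŷ = 91 − 5.5·3 = 74.5; e = 75.1 − 74.5 = 0.6
x=6: ŷ = 91 − 5.5·6 = 58; e = 57 − 58 = -1
x=7: ŷ = 91 − 5.5·7 = 52.5; e = 51.3 − 52.5 = -1.2
x=9: ŷ = 91 − 5.5·9 = 41.5; e = 41.7 − 41.5 = 0.2
x=10: ŷ = 91 − 5.5·10 = 36; e = 37 − 36 = 1
x=11: ŷ = 91 − 5.5·11 = 30.5; e = 30.7 − 30.5 = 0.2
x=14: ŷ = 91 − 5.5·14 = 14; e = 18.4 − 14 = 4.4
x=15: ŷ = 91 − 5.5·15 = 8.5; e = 4.3 − 8.5 = -4.2
Largest |e| is 4.4 at x = 14, residual 4.4.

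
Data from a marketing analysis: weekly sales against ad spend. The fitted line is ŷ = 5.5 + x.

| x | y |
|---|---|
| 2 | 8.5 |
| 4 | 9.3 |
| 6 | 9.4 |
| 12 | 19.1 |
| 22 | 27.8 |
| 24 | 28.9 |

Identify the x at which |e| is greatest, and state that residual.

x = 6, e = -2.1

x=2: ŷ = 5.5 + 2 = 7.5; e = 8.5 − 7.5 = 1
x=4: ŷ = 5.5 + 4 = 9.5; e = 9.3 − 9.5 = -0.2
x=6: ŷ = 5.5 + 6 = 11.5; e = 9.4 − 11.5 = -2.1
x=12: ŷ = 5.5 + 12 = 17.5; e = 19.1 − 17.5 = 1.6
x=22: ŷ = 5.5 + 22 = 27.5; e = 27.8 − 27.5 = 0.3
x=24: ŷ = 5.5 + 24 = 29.5; e = 28.9 − 29.5 = -0.6
Largest |e| is 2.1 at x = 6, residual -2.1.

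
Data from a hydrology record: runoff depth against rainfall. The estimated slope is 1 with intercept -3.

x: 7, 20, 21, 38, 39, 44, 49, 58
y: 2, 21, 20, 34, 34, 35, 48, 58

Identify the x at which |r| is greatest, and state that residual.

x=7: ŷ = -3 + 7 = 4; r = 2 − 4 = -2
x=20: ŷ = -3 + 20 = 17; r = 21 − 17 = 4
x=21: ŷ = -3 + 21 = 18; r = 20 − 18 = 2
x=38: ŷ = -3 + 38 = 35; r = 34 − 35 = -1
x=39: ŷ = -3 + 39 = 36; r = 34 − 36 = -2
x=44: ŷ = -3 + 44 = 41; r = 35 − 41 = -6
x=49: ŷ = -3 + 49 = 46; r = 48 − 46 = 2
x=58: ŷ = -3 + 58 = 55; r = 58 − 55 = 3
Largest |r| is 6 at x = 44, residual -6.

x = 44, r = -6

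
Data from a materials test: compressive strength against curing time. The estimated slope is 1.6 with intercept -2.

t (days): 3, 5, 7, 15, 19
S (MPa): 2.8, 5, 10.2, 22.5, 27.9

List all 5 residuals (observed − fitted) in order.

0, -1, 1, 0.5, -0.5

t=3: ŷ = -2 + 1.6·3 = 2.8; e = 2.8 − 2.8 = 0
t=5: ŷ = -2 + 1.6·5 = 6; e = 5 − 6 = -1
t=7: ŷ = -2 + 1.6·7 = 9.2; e = 10.2 − 9.2 = 1
t=15: ŷ = -2 + 1.6·15 = 22; e = 22.5 − 22 = 0.5
t=19: ŷ = -2 + 1.6·19 = 28.4; e = 27.9 − 28.4 = -0.5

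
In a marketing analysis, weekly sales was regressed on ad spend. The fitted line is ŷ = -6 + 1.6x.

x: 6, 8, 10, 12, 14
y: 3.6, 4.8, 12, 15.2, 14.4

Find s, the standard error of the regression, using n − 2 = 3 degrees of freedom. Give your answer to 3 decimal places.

s = 2.309

x=6: ŷ = -6 + 1.6·6 = 3.6; e = 3.6 − 3.6 = 0
x=8: ŷ = -6 + 1.6·8 = 6.8; e = 4.8 − 6.8 = -2
x=10: ŷ = -6 + 1.6·10 = 10; e = 12 − 10 = 2
x=12: ŷ = -6 + 1.6·12 = 13.2; e = 15.2 − 13.2 = 2
x=14: ŷ = -6 + 1.6·14 = 16.4; e = 14.4 − 16.4 = -2
SSE = 0 + 4 + 4 + 4 + 4 = 16
s = √(16/3) = √5.33333 ≈ 2.309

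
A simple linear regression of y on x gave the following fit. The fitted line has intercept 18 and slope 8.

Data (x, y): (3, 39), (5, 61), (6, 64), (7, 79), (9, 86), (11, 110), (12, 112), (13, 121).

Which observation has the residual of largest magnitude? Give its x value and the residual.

x=3: ŷ = 18 + 8·3 = 42; e = 39 − 42 = -3
x=5: ŷ = 18 + 8·5 = 58; e = 61 − 58 = 3
x=6: ŷ = 18 + 8·6 = 66; e = 64 − 66 = -2
x=7: ŷ = 18 + 8·7 = 74; e = 79 − 74 = 5
x=9: ŷ = 18 + 8·9 = 90; e = 86 − 90 = -4
x=11: ŷ = 18 + 8·11 = 106; e = 110 − 106 = 4
x=12: ŷ = 18 + 8·12 = 114; e = 112 − 114 = -2
x=13: ŷ = 18 + 8·13 = 122; e = 121 − 122 = -1
Largest |e| is 5 at x = 7, residual 5.

x = 7, e = 5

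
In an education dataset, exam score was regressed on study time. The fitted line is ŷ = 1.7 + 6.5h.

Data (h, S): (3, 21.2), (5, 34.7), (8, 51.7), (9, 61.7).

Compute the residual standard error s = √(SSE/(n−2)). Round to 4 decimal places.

h=3: ŷ = 1.7 + 6.5·3 = 21.2; e = 21.2 − 21.2 = 0
h=5: ŷ = 1.7 + 6.5·5 = 34.2; e = 34.7 − 34.2 = 0.5
h=8: ŷ = 1.7 + 6.5·8 = 53.7; e = 51.7 − 53.7 = -2
h=9: ŷ = 1.7 + 6.5·9 = 60.2; e = 61.7 − 60.2 = 1.5
SSE = 0 + 0.25 + 4 + 2.25 = 6.5
s = √(6.5/2) = √3.25 ≈ 1.8028

s = 1.8028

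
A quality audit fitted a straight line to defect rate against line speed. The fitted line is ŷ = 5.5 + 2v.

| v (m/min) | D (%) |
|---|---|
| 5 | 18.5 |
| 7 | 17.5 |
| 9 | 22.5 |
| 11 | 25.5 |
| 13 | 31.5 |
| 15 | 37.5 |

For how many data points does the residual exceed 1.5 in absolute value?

v=5: ŷ = 5.5 + 2·5 = 15.5; e = 18.5 − 15.5 = 3
v=7: ŷ = 5.5 + 2·7 = 19.5; e = 17.5 − 19.5 = -2
v=9: ŷ = 5.5 + 2·9 = 23.5; e = 22.5 − 23.5 = -1
v=11: ŷ = 5.5 + 2·11 = 27.5; e = 25.5 − 27.5 = -2
v=13: ŷ = 5.5 + 2·13 = 31.5; e = 31.5 − 31.5 = 0
v=15: ŷ = 5.5 + 2·15 = 35.5; e = 37.5 − 35.5 = 2
|e| > 1.5: v=5 (|e|=3), v=7 (|e|=2), v=11 (|e|=2), v=15 (|e|=2) → 4

4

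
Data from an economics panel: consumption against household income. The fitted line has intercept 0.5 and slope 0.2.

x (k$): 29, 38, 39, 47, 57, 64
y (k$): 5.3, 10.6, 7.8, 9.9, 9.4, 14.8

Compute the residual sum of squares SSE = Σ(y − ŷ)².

SSE = 16

x=29: ŷ = 0.5 + 0.2·29 = 6.3; e = 5.3 − 6.3 = -1
x=38: ŷ = 0.5 + 0.2·38 = 8.1; e = 10.6 − 8.1 = 2.5
x=39: ŷ = 0.5 + 0.2·39 = 8.3; e = 7.8 − 8.3 = -0.5
x=47: ŷ = 0.5 + 0.2·47 = 9.9; e = 9.9 − 9.9 = 0
x=57: ŷ = 0.5 + 0.2·57 = 11.9; e = 9.4 − 11.9 = -2.5
x=64: ŷ = 0.5 + 0.2·64 = 13.3; e = 14.8 − 13.3 = 1.5
SSE = 1 + 6.25 + 0.25 + 0 + 6.25 + 2.25 = 16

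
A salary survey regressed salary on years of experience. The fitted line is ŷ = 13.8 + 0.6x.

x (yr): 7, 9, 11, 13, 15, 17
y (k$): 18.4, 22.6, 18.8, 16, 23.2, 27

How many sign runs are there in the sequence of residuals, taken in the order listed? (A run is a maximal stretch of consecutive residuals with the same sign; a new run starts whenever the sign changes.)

3 runs

x=7: ŷ = 13.8 + 0.6·7 = 18; r = 18.4 − 18 = 0.4
x=9: ŷ = 13.8 + 0.6·9 = 19.2; r = 22.6 − 19.2 = 3.4
x=11: ŷ = 13.8 + 0.6·11 = 20.4; r = 18.8 − 20.4 = -1.6
x=13: ŷ = 13.8 + 0.6·13 = 21.6; r = 16 − 21.6 = -5.6
x=15: ŷ = 13.8 + 0.6·15 = 22.8; r = 23.2 − 22.8 = 0.4
x=17: ŷ = 13.8 + 0.6·17 = 24; r = 27 − 24 = 3
Signs: + + − − + +
Runs: +×2, −×2, +×2 → 3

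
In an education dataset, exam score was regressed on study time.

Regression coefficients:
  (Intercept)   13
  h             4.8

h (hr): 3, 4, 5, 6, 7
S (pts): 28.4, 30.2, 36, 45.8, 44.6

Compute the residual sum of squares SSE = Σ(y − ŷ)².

SSE = 26

h=3: ŷ = 13 + 4.8·3 = 27.4; e = 28.4 − 27.4 = 1
h=4: ŷ = 13 + 4.8·4 = 32.2; e = 30.2 − 32.2 = -2
h=5: ŷ = 13 + 4.8·5 = 37; e = 36 − 37 = -1
h=6: ŷ = 13 + 4.8·6 = 41.8; e = 45.8 − 41.8 = 4
h=7: ŷ = 13 + 4.8·7 = 46.6; e = 44.6 − 46.6 = -2
SSE = 1 + 4 + 1 + 16 + 4 = 26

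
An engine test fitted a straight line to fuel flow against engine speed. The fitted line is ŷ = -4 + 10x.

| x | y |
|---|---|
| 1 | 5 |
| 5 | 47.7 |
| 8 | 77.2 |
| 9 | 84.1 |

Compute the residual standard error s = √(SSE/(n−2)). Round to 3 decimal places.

x=1: ŷ = -4 + 10·1 = 6; e = 5 − 6 = -1
x=5: ŷ = -4 + 10·5 = 46; e = 47.7 − 46 = 1.7
x=8: ŷ = -4 + 10·8 = 76; e = 77.2 − 76 = 1.2
x=9: ŷ = -4 + 10·9 = 86; e = 84.1 − 86 = -1.9
SSE = 1 + 2.89 + 1.44 + 3.61 = 8.94
s = √(8.94/2) = √4.47 ≈ 2.114

s = 2.114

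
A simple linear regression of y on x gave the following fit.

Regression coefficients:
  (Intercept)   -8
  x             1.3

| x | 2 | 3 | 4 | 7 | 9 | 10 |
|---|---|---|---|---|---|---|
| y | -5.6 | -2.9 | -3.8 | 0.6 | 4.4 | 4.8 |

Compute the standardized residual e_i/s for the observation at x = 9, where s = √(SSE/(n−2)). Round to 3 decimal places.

0.775

x=2: ŷ = -8 + 1.3·2 = -5.4; e = -5.6 − (-5.4) = -0.2
x=3: ŷ = -8 + 1.3·3 = -4.1; e = -2.9 − (-4.1) = 1.2
x=4: ŷ = -8 + 1.3·4 = -2.8; e = -3.8 − (-2.8) = -1
x=7: ŷ = -8 + 1.3·7 = 1.1; e = 0.6 − 1.1 = -0.5
x=9: ŷ = -8 + 1.3·9 = 3.7; e = 4.4 − 3.7 = 0.7
x=10: ŷ = -8 + 1.3·10 = 5; e = 4.8 − 5 = -0.2
SSE = 0.04 + 1.44 + 1 + 0.25 + 0.49 + 0.04 = 3.26
s = √(3.26/4) = 0.902774
e/s = 0.7 / 0.902774 = 0.775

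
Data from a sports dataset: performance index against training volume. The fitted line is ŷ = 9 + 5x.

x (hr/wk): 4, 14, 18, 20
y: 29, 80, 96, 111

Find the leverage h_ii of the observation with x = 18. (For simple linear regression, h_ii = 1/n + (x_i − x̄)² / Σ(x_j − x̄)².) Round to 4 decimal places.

x̄ = (4 + 14 + 18 + 20)/4 = 14
Σ(x − x̄)² = 100 + 0 + 16 + 36 = 152
h = 1/4 + (4)²/152 = 0.25 + 0.105263 = 0.3553

h = 0.3553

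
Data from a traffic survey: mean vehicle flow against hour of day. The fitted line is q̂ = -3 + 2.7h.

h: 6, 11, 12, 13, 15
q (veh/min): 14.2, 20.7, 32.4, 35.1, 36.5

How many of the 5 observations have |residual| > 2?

3

h=6: q̂ = -3 + 2.7·6 = 13.2; e = 14.2 − 13.2 = 1
h=11: q̂ = -3 + 2.7·11 = 26.7; e = 20.7 − 26.7 = -6
h=12: q̂ = -3 + 2.7·12 = 29.4; e = 32.4 − 29.4 = 3
h=13: q̂ = -3 + 2.7·13 = 32.1; e = 35.1 − 32.1 = 3
h=15: q̂ = -3 + 2.7·15 = 37.5; e = 36.5 − 37.5 = -1
|e| > 2: h=11 (|e|=6), h=12 (|e|=3), h=13 (|e|=3) → 3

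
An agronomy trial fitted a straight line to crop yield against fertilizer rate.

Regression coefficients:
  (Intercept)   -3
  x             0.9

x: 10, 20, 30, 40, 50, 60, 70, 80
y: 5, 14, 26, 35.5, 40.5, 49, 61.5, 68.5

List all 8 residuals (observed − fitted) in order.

-1, -1, 2, 2.5, -1.5, -2, 1.5, -0.5

x=10: ŷ = -3 + 0.9·10 = 6; e = 5 − 6 = -1
x=20: ŷ = -3 + 0.9·20 = 15; e = 14 − 15 = -1
x=30: ŷ = -3 + 0.9·30 = 24; e = 26 − 24 = 2
x=40: ŷ = -3 + 0.9·40 = 33; e = 35.5 − 33 = 2.5
x=50: ŷ = -3 + 0.9·50 = 42; e = 40.5 − 42 = -1.5
x=60: ŷ = -3 + 0.9·60 = 51; e = 49 − 51 = -2
x=70: ŷ = -3 + 0.9·70 = 60; e = 61.5 − 60 = 1.5
x=80: ŷ = -3 + 0.9·80 = 69; e = 68.5 − 69 = -0.5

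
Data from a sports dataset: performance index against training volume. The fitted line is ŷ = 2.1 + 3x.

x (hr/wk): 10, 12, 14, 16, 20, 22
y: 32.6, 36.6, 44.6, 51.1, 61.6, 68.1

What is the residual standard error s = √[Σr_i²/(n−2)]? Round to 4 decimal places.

x=10: ŷ = 2.1 + 3·10 = 32.1; r = 32.6 − 32.1 = 0.5
x=12: ŷ = 2.1 + 3·12 = 38.1; r = 36.6 − 38.1 = -1.5
x=14: ŷ = 2.1 + 3·14 = 44.1; r = 44.6 − 44.1 = 0.5
x=16: ŷ = 2.1 + 3·16 = 50.1; r = 51.1 − 50.1 = 1
x=20: ŷ = 2.1 + 3·20 = 62.1; r = 61.6 − 62.1 = -0.5
x=22: ŷ = 2.1 + 3·22 = 68.1; r = 68.1 − 68.1 = 0
SSE = 0.25 + 2.25 + 0.25 + 1 + 0.25 + 0 = 4
s = √(4/4) = √1 ≈ 1.0000

s = 1.0000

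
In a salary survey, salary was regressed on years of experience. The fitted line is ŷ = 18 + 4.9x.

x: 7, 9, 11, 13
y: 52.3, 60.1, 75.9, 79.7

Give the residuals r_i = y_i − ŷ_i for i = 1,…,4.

0, -2, 4, -2

x=7: ŷ = 18 + 4.9·7 = 52.3; r = 52.3 − 52.3 = 0
x=9: ŷ = 18 + 4.9·9 = 62.1; r = 60.1 − 62.1 = -2
x=11: ŷ = 18 + 4.9·11 = 71.9; r = 75.9 − 71.9 = 4
x=13: ŷ = 18 + 4.9·13 = 81.7; r = 79.7 − 81.7 = -2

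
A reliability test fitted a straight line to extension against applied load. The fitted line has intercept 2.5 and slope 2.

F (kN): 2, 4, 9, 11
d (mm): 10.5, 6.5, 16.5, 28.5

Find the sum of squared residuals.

F=2: ŷ = 2.5 + 2·2 = 6.5; r = 10.5 − 6.5 = 4
F=4: ŷ = 2.5 + 2·4 = 10.5; r = 6.5 − 10.5 = -4
F=9: ŷ = 2.5 + 2·9 = 20.5; r = 16.5 − 20.5 = -4
F=11: ŷ = 2.5 + 2·11 = 24.5; r = 28.5 − 24.5 = 4
SSE = 16 + 16 + 16 + 16 = 64

SSE = 64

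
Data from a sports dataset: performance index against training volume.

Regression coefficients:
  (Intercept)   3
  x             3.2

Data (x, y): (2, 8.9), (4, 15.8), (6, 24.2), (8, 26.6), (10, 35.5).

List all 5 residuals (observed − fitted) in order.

x=2: ŷ = 3 + 3.2·2 = 9.4; e = 8.9 − 9.4 = -0.5
x=4: ŷ = 3 + 3.2·4 = 15.8; e = 15.8 − 15.8 = 0
x=6: ŷ = 3 + 3.2·6 = 22.2; e = 24.2 − 22.2 = 2
x=8: ŷ = 3 + 3.2·8 = 28.6; e = 26.6 − 28.6 = -2
x=10: ŷ = 3 + 3.2·10 = 35; e = 35.5 − 35 = 0.5

-0.5, 0, 2, -2, 0.5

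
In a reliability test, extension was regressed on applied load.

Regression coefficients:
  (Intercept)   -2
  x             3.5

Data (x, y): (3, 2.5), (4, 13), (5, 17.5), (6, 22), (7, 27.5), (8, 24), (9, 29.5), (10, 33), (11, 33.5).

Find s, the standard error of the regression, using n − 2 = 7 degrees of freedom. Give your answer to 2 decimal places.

s = 3.55

x=3: ŷ = -2 + 3.5·3 = 8.5; e = 2.5 − 8.5 = -6
x=4: ŷ = -2 + 3.5·4 = 12; e = 13 − 12 = 1
x=5: ŷ = -2 + 3.5·5 = 15.5; e = 17.5 − 15.5 = 2
x=6: ŷ = -2 + 3.5·6 = 19; e = 22 − 19 = 3
x=7: ŷ = -2 + 3.5·7 = 22.5; e = 27.5 − 22.5 = 5
x=8: ŷ = -2 + 3.5·8 = 26; e = 24 − 26 = -2
x=9: ŷ = -2 + 3.5·9 = 29.5; e = 29.5 − 29.5 = 0
x=10: ŷ = -2 + 3.5·10 = 33; e = 33 − 33 = 0
x=11: ŷ = -2 + 3.5·11 = 36.5; e = 33.5 − 36.5 = -3
SSE = 36 + 1 + 4 + 9 + 25 + 4 + 0 + 0 + 9 = 88
s = √(88/7) = √12.5714 ≈ 3.55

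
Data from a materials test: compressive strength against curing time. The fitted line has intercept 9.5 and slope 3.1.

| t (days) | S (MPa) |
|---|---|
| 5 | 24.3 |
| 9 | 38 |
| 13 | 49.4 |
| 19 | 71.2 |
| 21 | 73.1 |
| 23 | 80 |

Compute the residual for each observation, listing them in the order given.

t=5: ŷ = 9.5 + 3.1·5 = 25; e = 24.3 − 25 = -0.7
t=9: ŷ = 9.5 + 3.1·9 = 37.4; e = 38 − 37.4 = 0.6
t=13: ŷ = 9.5 + 3.1·13 = 49.8; e = 49.4 − 49.8 = -0.4
t=19: ŷ = 9.5 + 3.1·19 = 68.4; e = 71.2 − 68.4 = 2.8
t=21: ŷ = 9.5 + 3.1·21 = 74.6; e = 73.1 − 74.6 = -1.5
t=23: ŷ = 9.5 + 3.1·23 = 80.8; e = 80 − 80.8 = -0.8

-0.7, 0.6, -0.4, 2.8, -1.5, -0.8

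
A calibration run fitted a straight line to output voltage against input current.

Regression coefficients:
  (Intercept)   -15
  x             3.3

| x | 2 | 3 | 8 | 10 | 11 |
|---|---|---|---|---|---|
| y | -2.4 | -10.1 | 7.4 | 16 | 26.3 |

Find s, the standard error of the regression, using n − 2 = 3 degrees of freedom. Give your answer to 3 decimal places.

s = 5.944

x=2: ŷ = -15 + 3.3·2 = -8.4; e = -2.4 − (-8.4) = 6
x=3: ŷ = -15 + 3.3·3 = -5.1; e = -10.1 − (-5.1) = -5
x=8: ŷ = -15 + 3.3·8 = 11.4; e = 7.4 − 11.4 = -4
x=10: ŷ = -15 + 3.3·10 = 18; e = 16 − 18 = -2
x=11: ŷ = -15 + 3.3·11 = 21.3; e = 26.3 − 21.3 = 5
SSE = 36 + 25 + 16 + 4 + 25 = 106
s = √(106/3) = √35.3333 ≈ 5.944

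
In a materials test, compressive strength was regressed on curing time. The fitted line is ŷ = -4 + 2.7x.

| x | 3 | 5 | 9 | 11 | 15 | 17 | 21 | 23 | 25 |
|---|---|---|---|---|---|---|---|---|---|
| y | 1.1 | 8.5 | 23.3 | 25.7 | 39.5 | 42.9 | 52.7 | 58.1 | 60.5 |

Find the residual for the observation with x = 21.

r = 0

ŷ = -4 + 2.7·21 = 52.7
r = 52.7 − 52.7 = 0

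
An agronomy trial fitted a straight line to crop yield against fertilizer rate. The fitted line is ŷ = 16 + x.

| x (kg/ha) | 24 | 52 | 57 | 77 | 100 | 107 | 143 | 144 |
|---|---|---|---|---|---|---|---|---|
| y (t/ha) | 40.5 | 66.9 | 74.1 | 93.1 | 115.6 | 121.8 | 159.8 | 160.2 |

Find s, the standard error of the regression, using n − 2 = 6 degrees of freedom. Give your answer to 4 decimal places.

x=24: ŷ = 16 + 24 = 40; r = 40.5 − 40 = 0.5
x=52: ŷ = 16 + 52 = 68; r = 66.9 − 68 = -1.1
x=57: ŷ = 16 + 57 = 73; r = 74.1 − 73 = 1.1
x=77: ŷ = 16 + 77 = 93; r = 93.1 − 93 = 0.1
x=100: ŷ = 16 + 100 = 116; r = 115.6 − 116 = -0.4
x=107: ŷ = 16 + 107 = 123; r = 121.8 − 123 = -1.2
x=143: ŷ = 16 + 143 = 159; r = 159.8 − 159 = 0.8
x=144: ŷ = 16 + 144 = 160; r = 160.2 − 160 = 0.2
SSE = 0.25 + 1.21 + 1.21 + 0.01 + 0.16 + 1.44 + 0.64 + 0.04 = 4.96
s = √(4.96/6) = √0.826667 ≈ 0.9092

s = 0.9092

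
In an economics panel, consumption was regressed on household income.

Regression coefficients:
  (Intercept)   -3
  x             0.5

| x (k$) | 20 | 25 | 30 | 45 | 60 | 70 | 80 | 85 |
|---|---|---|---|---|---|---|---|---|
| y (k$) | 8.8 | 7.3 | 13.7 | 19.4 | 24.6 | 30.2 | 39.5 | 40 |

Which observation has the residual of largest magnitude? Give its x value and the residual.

x=20: ŷ = -3 + 0.5·20 = 7; e = 8.8 − 7 = 1.8
x=25: ŷ = -3 + 0.5·25 = 9.5; e = 7.3 − 9.5 = -2.2
x=30: ŷ = -3 + 0.5·30 = 12; e = 13.7 − 12 = 1.7
x=45: ŷ = -3 + 0.5·45 = 19.5; e = 19.4 − 19.5 = -0.1
x=60: ŷ = -3 + 0.5·60 = 27; e = 24.6 − 27 = -2.4
x=70: ŷ = -3 + 0.5·70 = 32; e = 30.2 − 32 = -1.8
x=80: ŷ = -3 + 0.5·80 = 37; e = 39.5 − 37 = 2.5
x=85: ŷ = -3 + 0.5·85 = 39.5; e = 40 − 39.5 = 0.5
Largest |e| is 2.5 at x = 80, residual 2.5.

x = 80, e = 2.5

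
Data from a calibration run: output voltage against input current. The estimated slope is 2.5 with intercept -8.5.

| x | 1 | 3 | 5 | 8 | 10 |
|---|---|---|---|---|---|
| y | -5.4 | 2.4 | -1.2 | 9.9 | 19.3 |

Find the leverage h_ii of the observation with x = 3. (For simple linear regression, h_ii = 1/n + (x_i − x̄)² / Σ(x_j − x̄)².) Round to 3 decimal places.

x̄ = (1 + 3 + 5 + 8 + 10)/5 = 5.4
Σ(x − x̄)² = 19.36 + 5.76 + 0.16 + 6.76 + 21.16 = 53.2
h = 1/5 + (-2.4)²/53.2 = 0.2 + 0.108271 = 0.308

h = 0.308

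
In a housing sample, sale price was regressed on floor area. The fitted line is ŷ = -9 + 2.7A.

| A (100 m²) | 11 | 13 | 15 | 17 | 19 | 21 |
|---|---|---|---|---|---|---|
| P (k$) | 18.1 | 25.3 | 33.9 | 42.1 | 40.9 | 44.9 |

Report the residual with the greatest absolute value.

A=11: ŷ = -9 + 2.7·11 = 20.7; e = 18.1 − 20.7 = -2.6
A=13: ŷ = -9 + 2.7·13 = 26.1; e = 25.3 − 26.1 = -0.8
A=15: ŷ = -9 + 2.7·15 = 31.5; e = 33.9 − 31.5 = 2.4
A=17: ŷ = -9 + 2.7·17 = 36.9; e = 42.1 − 36.9 = 5.2
A=19: ŷ = -9 + 2.7·19 = 42.3; e = 40.9 − 42.3 = -1.4
A=21: ŷ = -9 + 2.7·21 = 47.7; e = 44.9 − 47.7 = -2.8
Largest |e| is 5.2 at A = 17, residual 5.2.

e = 5.2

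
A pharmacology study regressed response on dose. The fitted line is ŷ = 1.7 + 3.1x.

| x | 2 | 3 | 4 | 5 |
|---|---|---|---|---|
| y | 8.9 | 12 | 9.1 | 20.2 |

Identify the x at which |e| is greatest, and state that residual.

x = 4, e = -5

x=2: ŷ = 1.7 + 3.1·2 = 7.9; e = 8.9 − 7.9 = 1
x=3: ŷ = 1.7 + 3.1·3 = 11; e = 12 − 11 = 1
x=4: ŷ = 1.7 + 3.1·4 = 14.1; e = 9.1 − 14.1 = -5
x=5: ŷ = 1.7 + 3.1·5 = 17.2; e = 20.2 − 17.2 = 3
Largest |e| is 5 at x = 4, residual -5.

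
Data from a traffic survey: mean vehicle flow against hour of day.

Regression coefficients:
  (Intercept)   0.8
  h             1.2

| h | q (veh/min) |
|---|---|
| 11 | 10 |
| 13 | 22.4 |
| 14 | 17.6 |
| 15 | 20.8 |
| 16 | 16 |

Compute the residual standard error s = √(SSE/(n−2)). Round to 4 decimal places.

s = 4.8990

h=11: q̂ = 0.8 + 1.2·11 = 14; e = 10 − 14 = -4
h=13: q̂ = 0.8 + 1.2·13 = 16.4; e = 22.4 − 16.4 = 6
h=14: q̂ = 0.8 + 1.2·14 = 17.6; e = 17.6 − 17.6 = 0
h=15: q̂ = 0.8 + 1.2·15 = 18.8; e = 20.8 − 18.8 = 2
h=16: q̂ = 0.8 + 1.2·16 = 20; e = 16 − 20 = -4
SSE = 16 + 36 + 0 + 4 + 16 = 72
s = √(72/3) = √24 ≈ 4.8990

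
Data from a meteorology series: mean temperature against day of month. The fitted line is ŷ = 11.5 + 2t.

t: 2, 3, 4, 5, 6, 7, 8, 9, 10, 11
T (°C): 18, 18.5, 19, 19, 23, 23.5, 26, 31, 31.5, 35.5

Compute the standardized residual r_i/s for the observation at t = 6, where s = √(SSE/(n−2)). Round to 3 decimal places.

t=2: ŷ = 11.5 + 2·2 = 15.5; r = 18 − 15.5 = 2.5
t=3: ŷ = 11.5 + 2·3 = 17.5; r = 18.5 − 17.5 = 1
t=4: ŷ = 11.5 + 2·4 = 19.5; r = 19 − 19.5 = -0.5
t=5: ŷ = 11.5 + 2·5 = 21.5; r = 19 − 21.5 = -2.5
t=6: ŷ = 11.5 + 2·6 = 23.5; r = 23 − 23.5 = -0.5
t=7: ŷ = 11.5 + 2·7 = 25.5; r = 23.5 − 25.5 = -2
t=8: ŷ = 11.5 + 2·8 = 27.5; r = 26 − 27.5 = -1.5
t=9: ŷ = 11.5 + 2·9 = 29.5; r = 31 − 29.5 = 1.5
t=10: ŷ = 11.5 + 2·10 = 31.5; r = 31.5 − 31.5 = 0
t=11: ŷ = 11.5 + 2·11 = 33.5; r = 35.5 − 33.5 = 2
SSE = 6.25 + 1 + 0.25 + 6.25 + 0.25 + 4 + 2.25 + 2.25 + 0 + 4 = 26.5
s = √(26.5/8) = 1.82003
r/s = -0.5 / 1.82003 = -0.275

-0.275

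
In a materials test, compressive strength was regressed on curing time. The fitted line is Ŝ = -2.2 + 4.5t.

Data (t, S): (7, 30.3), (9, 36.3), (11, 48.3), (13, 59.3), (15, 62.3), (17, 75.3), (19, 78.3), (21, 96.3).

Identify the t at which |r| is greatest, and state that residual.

t=7: Ŝ = -2.2 + 4.5·7 = 29.3; r = 30.3 − 29.3 = 1
t=9: Ŝ = -2.2 + 4.5·9 = 38.3; r = 36.3 − 38.3 = -2
t=11: Ŝ = -2.2 + 4.5·11 = 47.3; r = 48.3 − 47.3 = 1
t=13: Ŝ = -2.2 + 4.5·13 = 56.3; r = 59.3 − 56.3 = 3
t=15: Ŝ = -2.2 + 4.5·15 = 65.3; r = 62.3 − 65.3 = -3
t=17: Ŝ = -2.2 + 4.5·17 = 74.3; r = 75.3 − 74.3 = 1
t=19: Ŝ = -2.2 + 4.5·19 = 83.3; r = 78.3 − 83.3 = -5
t=21: Ŝ = -2.2 + 4.5·21 = 92.3; r = 96.3 − 92.3 = 4
Largest |r| is 5 at t = 19, residual -5.

t = 19, r = -5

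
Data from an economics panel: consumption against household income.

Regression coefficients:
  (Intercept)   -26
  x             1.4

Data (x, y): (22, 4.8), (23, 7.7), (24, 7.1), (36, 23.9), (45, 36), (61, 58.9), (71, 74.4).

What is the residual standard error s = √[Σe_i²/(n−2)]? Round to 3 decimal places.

s = 1.000

x=22: ŷ = -26 + 1.4·22 = 4.8; e = 4.8 − 4.8 = 0
x=23: ŷ = -26 + 1.4·23 = 6.2; e = 7.7 − 6.2 = 1.5
x=24: ŷ = -26 + 1.4·24 = 7.6; e = 7.1 − 7.6 = -0.5
x=36: ŷ = -26 + 1.4·36 = 24.4; e = 23.9 − 24.4 = -0.5
x=45: ŷ = -26 + 1.4·45 = 37; e = 36 − 37 = -1
x=61: ŷ = -26 + 1.4·61 = 59.4; e = 58.9 − 59.4 = -0.5
x=71: ŷ = -26 + 1.4·71 = 73.4; e = 74.4 − 73.4 = 1
SSE = 0 + 2.25 + 0.25 + 0.25 + 1 + 0.25 + 1 = 5
s = √(5/5) = √1 ≈ 1.000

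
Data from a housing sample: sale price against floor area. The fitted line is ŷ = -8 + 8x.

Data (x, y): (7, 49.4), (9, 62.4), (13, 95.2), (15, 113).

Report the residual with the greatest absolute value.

x=7: ŷ = -8 + 8·7 = 48; r = 49.4 − 48 = 1.4
x=9: ŷ = -8 + 8·9 = 64; r = 62.4 − 64 = -1.6
x=13: ŷ = -8 + 8·13 = 96; r = 95.2 − 96 = -0.8
x=15: ŷ = -8 + 8·15 = 112; r = 113 − 112 = 1
Largest |r| is 1.6 at x = 9, residual -1.6.

r = -1.6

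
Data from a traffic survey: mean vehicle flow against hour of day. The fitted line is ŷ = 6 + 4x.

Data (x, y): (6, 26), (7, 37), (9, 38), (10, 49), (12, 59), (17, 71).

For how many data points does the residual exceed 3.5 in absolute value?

3

x=6: ŷ = 6 + 4·6 = 30; e = 26 − 30 = -4
x=7: ŷ = 6 + 4·7 = 34; e = 37 − 34 = 3
x=9: ŷ = 6 + 4·9 = 42; e = 38 − 42 = -4
x=10: ŷ = 6 + 4·10 = 46; e = 49 − 46 = 3
x=12: ŷ = 6 + 4·12 = 54; e = 59 − 54 = 5
x=17: ŷ = 6 + 4·17 = 74; e = 71 − 74 = -3
|e| > 3.5: x=6 (|e|=4), x=9 (|e|=4), x=12 (|e|=5) → 3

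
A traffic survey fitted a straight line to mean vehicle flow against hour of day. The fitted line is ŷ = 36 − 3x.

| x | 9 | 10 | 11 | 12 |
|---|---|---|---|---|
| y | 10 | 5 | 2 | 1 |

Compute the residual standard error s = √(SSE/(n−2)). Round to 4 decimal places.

x=9: ŷ = 36 − 3·9 = 9; e = 10 − 9 = 1
x=10: ŷ = 36 − 3·10 = 6; e = 5 − 6 = -1
x=11: ŷ = 36 − 3·11 = 3; e = 2 − 3 = -1
x=12: ŷ = 36 − 3·12 = 0; e = 1 − 0 = 1
SSE = 1 + 1 + 1 + 1 = 4
s = √(4/2) = √2 ≈ 1.4142

s = 1.4142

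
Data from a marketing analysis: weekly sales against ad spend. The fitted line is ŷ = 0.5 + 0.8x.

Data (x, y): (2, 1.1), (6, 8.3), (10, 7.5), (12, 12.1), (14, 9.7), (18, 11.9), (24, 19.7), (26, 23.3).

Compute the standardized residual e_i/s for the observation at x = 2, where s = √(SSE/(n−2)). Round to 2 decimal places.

-0.43

x=2: ŷ = 0.5 + 0.8·2 = 2.1; e = 1.1 − 2.1 = -1
x=6: ŷ = 0.5 + 0.8·6 = 5.3; e = 8.3 − 5.3 = 3
x=10: ŷ = 0.5 + 0.8·10 = 8.5; e = 7.5 − 8.5 = -1
x=12: ŷ = 0.5 + 0.8·12 = 10.1; e = 12.1 − 10.1 = 2
x=14: ŷ = 0.5 + 0.8·14 = 11.7; e = 9.7 − 11.7 = -2
x=18: ŷ = 0.5 + 0.8·18 = 14.9; e = 11.9 − 14.9 = -3
x=24: ŷ = 0.5 + 0.8·24 = 19.7; e = 19.7 − 19.7 = 0
x=26: ŷ = 0.5 + 0.8·26 = 21.3; e = 23.3 − 21.3 = 2
SSE = 1 + 9 + 1 + 4 + 4 + 9 + 0 + 4 = 32
s = √(32/6) = 2.3094
e/s = -1 / 2.3094 = -0.43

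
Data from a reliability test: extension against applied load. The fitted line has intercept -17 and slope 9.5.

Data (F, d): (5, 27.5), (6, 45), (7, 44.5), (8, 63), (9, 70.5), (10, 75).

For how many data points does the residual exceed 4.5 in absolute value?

F=5: ŷ = -17 + 9.5·5 = 30.5; r = 27.5 − 30.5 = -3
F=6: ŷ = -17 + 9.5·6 = 40; r = 45 − 40 = 5
F=7: ŷ = -17 + 9.5·7 = 49.5; r = 44.5 − 49.5 = -5
F=8: ŷ = -17 + 9.5·8 = 59; r = 63 − 59 = 4
F=9: ŷ = -17 + 9.5·9 = 68.5; r = 70.5 − 68.5 = 2
F=10: ŷ = -17 + 9.5·10 = 78; r = 75 − 78 = -3
|r| > 4.5: F=6 (|r|=5), F=7 (|r|=5) → 2

2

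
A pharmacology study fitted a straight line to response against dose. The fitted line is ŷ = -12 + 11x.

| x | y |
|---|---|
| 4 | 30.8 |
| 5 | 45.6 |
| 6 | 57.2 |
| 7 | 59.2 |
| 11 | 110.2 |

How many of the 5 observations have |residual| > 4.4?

x=4: ŷ = -12 + 11·4 = 32; e = 30.8 − 32 = -1.2
x=5: ŷ = -12 + 11·5 = 43; e = 45.6 − 43 = 2.6
x=6: ŷ = -12 + 11·6 = 54; e = 57.2 − 54 = 3.2
x=7: ŷ = -12 + 11·7 = 65; e = 59.2 − 65 = -5.8
x=11: ŷ = -12 + 11·11 = 109; e = 110.2 − 109 = 1.2
|e| > 4.4: x=7 (|e|=5.8) → 1

1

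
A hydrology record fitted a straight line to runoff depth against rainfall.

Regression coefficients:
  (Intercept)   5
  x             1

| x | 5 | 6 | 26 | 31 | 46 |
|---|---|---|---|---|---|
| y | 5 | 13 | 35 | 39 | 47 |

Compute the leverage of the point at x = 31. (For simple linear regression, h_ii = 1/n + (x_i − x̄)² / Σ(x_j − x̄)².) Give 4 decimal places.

x̄ = (5 + 6 + 26 + 31 + 46)/5 = 22.8
Σ(x − x̄)² = 316.84 + 282.24 + 10.24 + 67.24 + 538.24 = 1214.8
h = 1/5 + (8.2)²/1214.8 = 0.2 + 0.0553507 = 0.2554

h = 0.2554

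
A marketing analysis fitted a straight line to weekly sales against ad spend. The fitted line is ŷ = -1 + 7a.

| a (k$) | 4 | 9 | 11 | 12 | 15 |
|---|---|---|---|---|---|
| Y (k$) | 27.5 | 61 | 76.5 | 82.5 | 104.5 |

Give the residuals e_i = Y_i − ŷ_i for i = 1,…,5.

a=4: ŷ = -1 + 7·4 = 27; e = 27.5 − 27 = 0.5
a=9: ŷ = -1 + 7·9 = 62; e = 61 − 62 = -1
a=11: ŷ = -1 + 7·11 = 76; e = 76.5 − 76 = 0.5
a=12: ŷ = -1 + 7·12 = 83; e = 82.5 − 83 = -0.5
a=15: ŷ = -1 + 7·15 = 104; e = 104.5 − 104 = 0.5

0.5, -1, 0.5, -0.5, 0.5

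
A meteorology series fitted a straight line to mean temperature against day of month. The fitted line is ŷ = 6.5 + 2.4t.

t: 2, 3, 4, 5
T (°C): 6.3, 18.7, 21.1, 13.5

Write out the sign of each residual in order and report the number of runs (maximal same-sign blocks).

3 runs

t=2: ŷ = 6.5 + 2.4·2 = 11.3; r = 6.3 − 11.3 = -5
t=3: ŷ = 6.5 + 2.4·3 = 13.7; r = 18.7 − 13.7 = 5
t=4: ŷ = 6.5 + 2.4·4 = 16.1; r = 21.1 − 16.1 = 5
t=5: ŷ = 6.5 + 2.4·5 = 18.5; r = 13.5 − 18.5 = -5
Signs: − + + −
Runs: −×1, +×2, −×1 → 3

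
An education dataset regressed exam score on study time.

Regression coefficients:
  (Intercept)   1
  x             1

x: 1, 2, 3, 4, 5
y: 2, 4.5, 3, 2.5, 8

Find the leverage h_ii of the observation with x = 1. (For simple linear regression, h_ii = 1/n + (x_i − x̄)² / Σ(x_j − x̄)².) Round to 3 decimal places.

h = 0.600

x̄ = (1 + 2 + 3 + 4 + 5)/5 = 3
Σ(x − x̄)² = 4 + 1 + 0 + 1 + 4 = 10
h = 1/5 + (-2)²/10 = 0.2 + 0.4 = 0.600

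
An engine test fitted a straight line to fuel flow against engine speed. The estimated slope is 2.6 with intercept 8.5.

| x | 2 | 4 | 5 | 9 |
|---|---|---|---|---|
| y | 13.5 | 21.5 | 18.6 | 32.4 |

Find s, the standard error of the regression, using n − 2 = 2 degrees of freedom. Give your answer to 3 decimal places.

s = 2.780

x=2: ŷ = 8.5 + 2.6·2 = 13.7; r = 13.5 − 13.7 = -0.2
x=4: ŷ = 8.5 + 2.6·4 = 18.9; r = 21.5 − 18.9 = 2.6
x=5: ŷ = 8.5 + 2.6·5 = 21.5; r = 18.6 − 21.5 = -2.9
x=9: ŷ = 8.5 + 2.6·9 = 31.9; r = 32.4 − 31.9 = 0.5
SSE = 0.04 + 6.76 + 8.41 + 0.25 = 15.46
s = √(15.46/2) = √7.73 ≈ 2.780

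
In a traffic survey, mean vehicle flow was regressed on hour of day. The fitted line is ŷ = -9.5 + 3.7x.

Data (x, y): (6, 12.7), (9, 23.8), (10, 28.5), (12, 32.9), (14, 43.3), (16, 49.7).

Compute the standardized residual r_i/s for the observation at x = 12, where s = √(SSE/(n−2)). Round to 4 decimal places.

x=6: ŷ = -9.5 + 3.7·6 = 12.7; r = 12.7 − 12.7 = 0
x=9: ŷ = -9.5 + 3.7·9 = 23.8; r = 23.8 − 23.8 = 0
x=10: ŷ = -9.5 + 3.7·10 = 27.5; r = 28.5 − 27.5 = 1
x=12: ŷ = -9.5 + 3.7·12 = 34.9; r = 32.9 − 34.9 = -2
x=14: ŷ = -9.5 + 3.7·14 = 42.3; r = 43.3 − 42.3 = 1
x=16: ŷ = -9.5 + 3.7·16 = 49.7; r = 49.7 − 49.7 = 0
SSE = 0 + 0 + 1 + 4 + 1 + 0 = 6
s = √(6/4) = 1.22474
r/s = -2 / 1.22474 = -1.6330

-1.6330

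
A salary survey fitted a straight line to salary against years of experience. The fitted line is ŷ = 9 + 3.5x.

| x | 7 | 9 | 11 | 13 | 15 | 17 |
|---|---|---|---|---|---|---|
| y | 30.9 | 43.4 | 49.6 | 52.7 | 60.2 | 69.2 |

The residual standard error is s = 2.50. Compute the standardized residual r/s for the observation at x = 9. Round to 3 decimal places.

1.160

ŷ = 9 + 3.5·9 = 40.5
r = 43.4 − 40.5 = 2.9
r/s = 2.9 / 2.50 = 1.160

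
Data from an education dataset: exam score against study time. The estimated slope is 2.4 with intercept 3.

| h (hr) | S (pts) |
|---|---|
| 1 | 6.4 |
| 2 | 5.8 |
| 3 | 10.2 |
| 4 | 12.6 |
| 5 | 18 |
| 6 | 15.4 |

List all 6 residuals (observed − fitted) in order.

h=1: Ŝ = 3 + 2.4·1 = 5.4; e = 6.4 − 5.4 = 1
h=2: Ŝ = 3 + 2.4·2 = 7.8; e = 5.8 − 7.8 = -2
h=3: Ŝ = 3 + 2.4·3 = 10.2; e = 10.2 − 10.2 = 0
h=4: Ŝ = 3 + 2.4·4 = 12.6; e = 12.6 − 12.6 = 0
h=5: Ŝ = 3 + 2.4·5 = 15; e = 18 − 15 = 3
h=6: Ŝ = 3 + 2.4·6 = 17.4; e = 15.4 − 17.4 = -2

1, -2, 0, 0, 3, -2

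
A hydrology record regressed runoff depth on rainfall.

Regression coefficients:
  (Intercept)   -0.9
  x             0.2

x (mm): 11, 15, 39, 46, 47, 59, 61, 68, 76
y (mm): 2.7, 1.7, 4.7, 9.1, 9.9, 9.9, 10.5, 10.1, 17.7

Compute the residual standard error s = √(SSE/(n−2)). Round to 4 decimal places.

s = 2.0536

x=11: ŷ = -0.9 + 0.2·11 = 1.3; e = 2.7 − 1.3 = 1.4
x=15: ŷ = -0.9 + 0.2·15 = 2.1; e = 1.7 − 2.1 = -0.4
x=39: ŷ = -0.9 + 0.2·39 = 6.9; e = 4.7 − 6.9 = -2.2
x=46: ŷ = -0.9 + 0.2·46 = 8.3; e = 9.1 − 8.3 = 0.8
x=47: ŷ = -0.9 + 0.2·47 = 8.5; e = 9.9 − 8.5 = 1.4
x=59: ŷ = -0.9 + 0.2·59 = 10.9; e = 9.9 − 10.9 = -1
x=61: ŷ = -0.9 + 0.2·61 = 11.3; e = 10.5 − 11.3 = -0.8
x=68: ŷ = -0.9 + 0.2·68 = 12.7; e = 10.1 − 12.7 = -2.6
x=76: ŷ = -0.9 + 0.2·76 = 14.3; e = 17.7 − 14.3 = 3.4
SSE = 1.96 + 0.16 + 4.84 + 0.64 + 1.96 + 1 + 0.64 + 6.76 + 11.56 = 29.52
s = √(29.52/7) = √4.21714 ≈ 2.0536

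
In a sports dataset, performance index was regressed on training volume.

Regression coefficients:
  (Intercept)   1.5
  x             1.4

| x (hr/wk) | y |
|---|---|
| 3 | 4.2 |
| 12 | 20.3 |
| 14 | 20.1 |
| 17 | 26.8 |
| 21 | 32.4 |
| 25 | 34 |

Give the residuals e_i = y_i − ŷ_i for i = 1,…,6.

-1.5, 2, -1, 1.5, 1.5, -2.5

x=3: ŷ = 1.5 + 1.4·3 = 5.7; e = 4.2 − 5.7 = -1.5
x=12: ŷ = 1.5 + 1.4·12 = 18.3; e = 20.3 − 18.3 = 2
x=14: ŷ = 1.5 + 1.4·14 = 21.1; e = 20.1 − 21.1 = -1
x=17: ŷ = 1.5 + 1.4·17 = 25.3; e = 26.8 − 25.3 = 1.5
x=21: ŷ = 1.5 + 1.4·21 = 30.9; e = 32.4 − 30.9 = 1.5
x=25: ŷ = 1.5 + 1.4·25 = 36.5; e = 34 − 36.5 = -2.5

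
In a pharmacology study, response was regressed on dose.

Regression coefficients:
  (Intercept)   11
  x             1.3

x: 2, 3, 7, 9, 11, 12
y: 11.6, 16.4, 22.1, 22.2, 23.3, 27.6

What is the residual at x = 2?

ŷ = 11 + 1.3·2 = 13.6
e = 11.6 − 13.6 = -2

e = -2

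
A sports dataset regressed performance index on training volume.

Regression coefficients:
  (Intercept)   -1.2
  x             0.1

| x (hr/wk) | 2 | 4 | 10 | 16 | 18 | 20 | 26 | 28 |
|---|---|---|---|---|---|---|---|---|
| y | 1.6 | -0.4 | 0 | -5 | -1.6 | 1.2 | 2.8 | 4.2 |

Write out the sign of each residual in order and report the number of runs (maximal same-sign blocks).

x=2: ŷ = -1.2 + 0.1·2 = -1; e = 1.6 − (-1) = 2.6
x=4: ŷ = -1.2 + 0.1·4 = -0.8; e = -0.4 − (-0.8) = 0.4
x=10: ŷ = -1.2 + 0.1·10 = -0.2; e = 0 − (-0.2) = 0.2
x=16: ŷ = -1.2 + 0.1·16 = 0.4; e = -5 − 0.4 = -5.4
x=18: ŷ = -1.2 + 0.1·18 = 0.6; e = -1.6 − 0.6 = -2.2
x=20: ŷ = -1.2 + 0.1·20 = 0.8; e = 1.2 − 0.8 = 0.4
x=26: ŷ = -1.2 + 0.1·26 = 1.4; e = 2.8 − 1.4 = 1.4
x=28: ŷ = -1.2 + 0.1·28 = 1.6; e = 4.2 − 1.6 = 2.6
Signs: + + + − − + + +
Runs: +×3, −×2, +×3 → 3

3 runs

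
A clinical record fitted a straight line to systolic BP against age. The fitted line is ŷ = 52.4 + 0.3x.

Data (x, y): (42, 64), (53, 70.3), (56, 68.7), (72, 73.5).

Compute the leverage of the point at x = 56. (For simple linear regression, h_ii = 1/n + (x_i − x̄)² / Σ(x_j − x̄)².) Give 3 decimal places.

h = 0.250

x̄ = (42 + 53 + 56 + 72)/4 = 55.75
Σ(x − x̄)² = 189.062 + 7.5625 + 0.0625 + 264.062 = 460.75
h = 1/4 + (0.25)²/460.75 = 0.25 + 0.000135648 = 0.250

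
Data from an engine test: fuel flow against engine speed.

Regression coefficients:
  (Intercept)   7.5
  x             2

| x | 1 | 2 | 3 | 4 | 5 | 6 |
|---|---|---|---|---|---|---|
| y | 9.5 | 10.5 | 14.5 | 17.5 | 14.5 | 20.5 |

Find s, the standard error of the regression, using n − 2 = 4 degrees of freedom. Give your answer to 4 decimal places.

x=1: ŷ = 7.5 + 2·1 = 9.5; r = 9.5 − 9.5 = 0
x=2: ŷ = 7.5 + 2·2 = 11.5; r = 10.5 − 11.5 = -1
x=3: ŷ = 7.5 + 2·3 = 13.5; r = 14.5 − 13.5 = 1
x=4: ŷ = 7.5 + 2·4 = 15.5; r = 17.5 − 15.5 = 2
x=5: ŷ = 7.5 + 2·5 = 17.5; r = 14.5 − 17.5 = -3
x=6: ŷ = 7.5 + 2·6 = 19.5; r = 20.5 − 19.5 = 1
SSE = 0 + 1 + 1 + 4 + 9 + 1 = 16
s = √(16/4) = √4 ≈ 2.0000

s = 2.0000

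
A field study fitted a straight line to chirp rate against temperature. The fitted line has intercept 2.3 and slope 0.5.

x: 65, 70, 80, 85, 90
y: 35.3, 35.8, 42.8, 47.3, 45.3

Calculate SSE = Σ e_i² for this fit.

x=65: ŷ = 2.3 + 0.5·65 = 34.8; e = 35.3 − 34.8 = 0.5
x=70: ŷ = 2.3 + 0.5·70 = 37.3; e = 35.8 − 37.3 = -1.5
x=80: ŷ = 2.3 + 0.5·80 = 42.3; e = 42.8 − 42.3 = 0.5
x=85: ŷ = 2.3 + 0.5·85 = 44.8; e = 47.3 − 44.8 = 2.5
x=90: ŷ = 2.3 + 0.5·90 = 47.3; e = 45.3 − 47.3 = -2
SSE = 0.25 + 2.25 + 0.25 + 6.25 + 4 = 13

SSE = 13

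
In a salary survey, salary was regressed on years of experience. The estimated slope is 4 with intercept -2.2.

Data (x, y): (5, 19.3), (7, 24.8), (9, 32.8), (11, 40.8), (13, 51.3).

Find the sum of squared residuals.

SSE = 7.5

x=5: ŷ = -2.2 + 4·5 = 17.8; r = 19.3 − 17.8 = 1.5
x=7: ŷ = -2.2 + 4·7 = 25.8; r = 24.8 − 25.8 = -1
x=9: ŷ = -2.2 + 4·9 = 33.8; r = 32.8 − 33.8 = -1
x=11: ŷ = -2.2 + 4·11 = 41.8; r = 40.8 − 41.8 = -1
x=13: ŷ = -2.2 + 4·13 = 49.8; r = 51.3 − 49.8 = 1.5
SSE = 2.25 + 1 + 1 + 1 + 2.25 = 7.5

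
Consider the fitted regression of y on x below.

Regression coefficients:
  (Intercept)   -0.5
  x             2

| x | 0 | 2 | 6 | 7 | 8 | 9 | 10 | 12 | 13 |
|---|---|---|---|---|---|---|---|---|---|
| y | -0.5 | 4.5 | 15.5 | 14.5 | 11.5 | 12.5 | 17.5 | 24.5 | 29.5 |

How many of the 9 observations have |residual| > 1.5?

5

x=0: ŷ = -0.5 + 2·0 = -0.5; r = -0.5 − (-0.5) = 0
x=2: ŷ = -0.5 + 2·2 = 3.5; r = 4.5 − 3.5 = 1
x=6: ŷ = -0.5 + 2·6 = 11.5; r = 15.5 − 11.5 = 4
x=7: ŷ = -0.5 + 2·7 = 13.5; r = 14.5 − 13.5 = 1
x=8: ŷ = -0.5 + 2·8 = 15.5; r = 11.5 − 15.5 = -4
x=9: ŷ = -0.5 + 2·9 = 17.5; r = 12.5 − 17.5 = -5
x=10: ŷ = -0.5 + 2·10 = 19.5; r = 17.5 − 19.5 = -2
x=12: ŷ = -0.5 + 2·12 = 23.5; r = 24.5 − 23.5 = 1
x=13: ŷ = -0.5 + 2·13 = 25.5; r = 29.5 − 25.5 = 4
|r| > 1.5: x=6 (|r|=4), x=8 (|r|=4), x=9 (|r|=5), x=10 (|r|=2), x=13 (|r|=4) → 5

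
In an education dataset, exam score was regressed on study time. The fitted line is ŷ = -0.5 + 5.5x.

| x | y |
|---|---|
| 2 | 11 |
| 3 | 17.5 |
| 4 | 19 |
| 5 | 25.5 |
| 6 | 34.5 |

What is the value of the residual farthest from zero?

r = -2.5

x=2: ŷ = -0.5 + 5.5·2 = 10.5; r = 11 − 10.5 = 0.5
x=3: ŷ = -0.5 + 5.5·3 = 16; r = 17.5 − 16 = 1.5
x=4: ŷ = -0.5 + 5.5·4 = 21.5; r = 19 − 21.5 = -2.5
x=5: ŷ = -0.5 + 5.5·5 = 27; r = 25.5 − 27 = -1.5
x=6: ŷ = -0.5 + 5.5·6 = 32.5; r = 34.5 − 32.5 = 2
Largest |r| is 2.5 at x = 4, residual -2.5.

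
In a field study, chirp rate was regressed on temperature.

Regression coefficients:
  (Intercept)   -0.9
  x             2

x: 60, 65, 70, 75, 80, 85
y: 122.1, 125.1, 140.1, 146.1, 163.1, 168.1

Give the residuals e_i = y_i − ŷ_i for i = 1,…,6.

3, -4, 1, -3, 4, -1

x=60: ŷ = -0.9 + 2·60 = 119.1; e = 122.1 − 119.1 = 3
x=65: ŷ = -0.9 + 2·65 = 129.1; e = 125.1 − 129.1 = -4
x=70: ŷ = -0.9 + 2·70 = 139.1; e = 140.1 − 139.1 = 1
x=75: ŷ = -0.9 + 2·75 = 149.1; e = 146.1 − 149.1 = -3
x=80: ŷ = -0.9 + 2·80 = 159.1; e = 163.1 − 159.1 = 4
x=85: ŷ = -0.9 + 2·85 = 169.1; e = 168.1 − 169.1 = -1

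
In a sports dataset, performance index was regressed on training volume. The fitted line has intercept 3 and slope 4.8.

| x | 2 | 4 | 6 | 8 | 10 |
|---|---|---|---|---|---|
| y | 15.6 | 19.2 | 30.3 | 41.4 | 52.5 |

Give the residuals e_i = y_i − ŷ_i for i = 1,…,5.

3, -3, -1.5, 0, 1.5

x=2: ŷ = 3 + 4.8·2 = 12.6; e = 15.6 − 12.6 = 3
x=4: ŷ = 3 + 4.8·4 = 22.2; e = 19.2 − 22.2 = -3
x=6: ŷ = 3 + 4.8·6 = 31.8; e = 30.3 − 31.8 = -1.5
x=8: ŷ = 3 + 4.8·8 = 41.4; e = 41.4 − 41.4 = 0
x=10: ŷ = 3 + 4.8·10 = 51; e = 52.5 − 51 = 1.5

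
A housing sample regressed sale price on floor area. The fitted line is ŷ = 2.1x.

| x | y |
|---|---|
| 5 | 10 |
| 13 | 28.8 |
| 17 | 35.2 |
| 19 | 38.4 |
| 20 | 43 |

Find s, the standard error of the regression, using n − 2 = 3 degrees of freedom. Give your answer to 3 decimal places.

s = 1.414

x=5: ŷ = 2.1·5 = 10.5; e = 10 − 10.5 = -0.5
x=13: ŷ = 2.1·13 = 27.3; e = 28.8 − 27.3 = 1.5
x=17: ŷ = 2.1·17 = 35.7; e = 35.2 − 35.7 = -0.5
x=19: ŷ = 2.1·19 = 39.9; e = 38.4 − 39.9 = -1.5
x=20: ŷ = 2.1·20 = 42; e = 43 − 42 = 1
SSE = 0.25 + 2.25 + 0.25 + 2.25 + 1 = 6
s = √(6/3) = √2 ≈ 1.414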